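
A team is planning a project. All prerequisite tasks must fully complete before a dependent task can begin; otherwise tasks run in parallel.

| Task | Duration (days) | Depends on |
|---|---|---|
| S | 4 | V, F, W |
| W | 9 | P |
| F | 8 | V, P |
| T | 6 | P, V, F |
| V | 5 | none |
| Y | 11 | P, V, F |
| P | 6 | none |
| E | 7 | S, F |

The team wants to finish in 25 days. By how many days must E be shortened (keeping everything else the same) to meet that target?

1

Current finish: 26 days; target: 25.
E is on every critical path, so each day cut from E cuts the finish by one (this holds down to a finish of 25).
Need 26 − 25 = 1 day off E → E becomes 6 days, finish becomes 25.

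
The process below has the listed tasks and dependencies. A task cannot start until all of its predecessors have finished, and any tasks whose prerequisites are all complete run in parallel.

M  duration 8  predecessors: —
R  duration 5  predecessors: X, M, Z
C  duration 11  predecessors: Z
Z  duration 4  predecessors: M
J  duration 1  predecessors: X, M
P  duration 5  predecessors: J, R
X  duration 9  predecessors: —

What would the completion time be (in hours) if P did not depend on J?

Original critical path: M→Z→C = 8+4+11 = 23 ⇒ 23 hours.
Dropping J→P doesn't change P's earliest start (17); another predecessor still binds.
The longest chain is now M→Z→C = 8+4+11 = 23, so the job takes 23 hours.

23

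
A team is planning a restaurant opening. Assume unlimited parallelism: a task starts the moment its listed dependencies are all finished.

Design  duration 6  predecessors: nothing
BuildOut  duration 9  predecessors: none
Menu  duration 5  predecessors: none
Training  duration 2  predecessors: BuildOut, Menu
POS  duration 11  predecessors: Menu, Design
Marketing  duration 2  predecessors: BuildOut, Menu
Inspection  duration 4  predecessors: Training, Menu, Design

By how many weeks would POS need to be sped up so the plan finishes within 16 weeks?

1

Current finish: 17 weeks; target: 16.
POS is on every critical path, so each week cut from POS cuts the finish by one (this holds down to a finish of 15).
Need 17 − 16 = 1 week off POS → POS becomes 10 weeks, finish becomes 16.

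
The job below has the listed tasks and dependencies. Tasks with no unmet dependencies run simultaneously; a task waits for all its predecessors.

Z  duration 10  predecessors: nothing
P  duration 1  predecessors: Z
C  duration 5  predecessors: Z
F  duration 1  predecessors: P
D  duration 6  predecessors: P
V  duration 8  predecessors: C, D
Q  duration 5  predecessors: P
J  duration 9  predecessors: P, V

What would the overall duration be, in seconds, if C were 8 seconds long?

35

Actual critical path: Z→P→D→V→J = 10+1+6+8+9 = 34 ⇒ 34 seconds.
The longest path through C is only 32 seconds, so C has float 2.
Now Z→C→V→J = 10+8+8+9 = 35 is longest, so the finish becomes 35 seconds.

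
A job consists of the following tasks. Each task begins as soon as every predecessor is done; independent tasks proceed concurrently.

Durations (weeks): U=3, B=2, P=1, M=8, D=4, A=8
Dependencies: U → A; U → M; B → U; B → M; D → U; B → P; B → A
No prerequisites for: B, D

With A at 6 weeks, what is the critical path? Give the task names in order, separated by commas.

As given, the longest chain is D→U→A = 4+3+8 = 15, so the finish is 15 weeks.
Since A is critical, the -2 change carries straight to that chain (now 13 weeks).
New critical path: D→U→M = 4+3+8 = 15 ⇒ 15 weeks.

D, U, M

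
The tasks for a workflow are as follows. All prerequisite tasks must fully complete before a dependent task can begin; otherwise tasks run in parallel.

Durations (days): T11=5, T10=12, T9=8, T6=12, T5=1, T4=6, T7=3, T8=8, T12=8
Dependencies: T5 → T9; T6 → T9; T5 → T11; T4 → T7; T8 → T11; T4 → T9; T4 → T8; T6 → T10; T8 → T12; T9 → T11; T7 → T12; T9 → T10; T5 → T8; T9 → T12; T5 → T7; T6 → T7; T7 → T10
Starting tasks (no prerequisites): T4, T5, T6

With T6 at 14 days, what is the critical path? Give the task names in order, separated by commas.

The binding path is T6→T9→T10 = 12+8+12 = 32; finish at 32 days.
T6 lies on that path, so at 14 days the path becomes 34 days.
The critical path is still T6→T9→T10; finish is now 34 days.

T6, T9, T10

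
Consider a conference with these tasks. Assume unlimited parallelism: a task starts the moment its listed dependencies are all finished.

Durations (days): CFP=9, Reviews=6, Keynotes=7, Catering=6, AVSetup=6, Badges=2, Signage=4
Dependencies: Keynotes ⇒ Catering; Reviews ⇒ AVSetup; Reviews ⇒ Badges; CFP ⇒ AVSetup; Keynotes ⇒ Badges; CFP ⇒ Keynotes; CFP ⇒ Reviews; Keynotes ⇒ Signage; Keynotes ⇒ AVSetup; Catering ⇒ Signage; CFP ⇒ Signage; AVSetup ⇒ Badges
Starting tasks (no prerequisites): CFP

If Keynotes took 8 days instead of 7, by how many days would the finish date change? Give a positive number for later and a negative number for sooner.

1

Critical path before the change: CFP→Keynotes→Catering→Signage = 9+7+6+4 = 26 giving 26 days.
Keynotes lies on that path, so at 8 days the path becomes 27 days.
The critical path is still CFP→Keynotes→Catering→Signage; finish is now 27 days.
Change in finish: 27 − 26 = +1 days.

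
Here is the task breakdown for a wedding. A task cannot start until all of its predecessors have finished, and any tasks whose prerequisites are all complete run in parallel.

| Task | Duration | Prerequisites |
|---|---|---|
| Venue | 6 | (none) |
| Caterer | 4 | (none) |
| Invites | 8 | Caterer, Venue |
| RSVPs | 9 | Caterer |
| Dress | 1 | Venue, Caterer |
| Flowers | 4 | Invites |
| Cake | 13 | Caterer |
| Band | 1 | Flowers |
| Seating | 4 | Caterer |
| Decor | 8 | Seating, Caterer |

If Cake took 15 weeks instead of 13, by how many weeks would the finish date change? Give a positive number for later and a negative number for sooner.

Critical path before the change: Venue→Invites→Flowers→Band = 6+8+4+1 = 19 giving 19 weeks.
Cake is off the critical path — its longest chain is 17 weeks, giving 2 of slack.
That remains the longest chain; total 19 weeks.
Change in finish: 19 − 19 = +0 weeks.

0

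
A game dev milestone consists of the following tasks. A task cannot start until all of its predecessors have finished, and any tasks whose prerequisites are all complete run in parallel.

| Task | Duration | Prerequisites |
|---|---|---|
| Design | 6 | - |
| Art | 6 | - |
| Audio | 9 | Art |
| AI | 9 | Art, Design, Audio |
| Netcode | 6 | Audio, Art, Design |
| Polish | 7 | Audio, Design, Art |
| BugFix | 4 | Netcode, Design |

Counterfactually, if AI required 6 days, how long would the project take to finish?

25

Critical path before the change: Art→Audio→Netcode→BugFix = 6+9+6+4 = 25 giving 25 days.
AI is off the critical path — its longest chain is 24 days, giving 1 of slack.
The critical path is still Art→Audio→Netcode→BugFix; finish is now 25 days.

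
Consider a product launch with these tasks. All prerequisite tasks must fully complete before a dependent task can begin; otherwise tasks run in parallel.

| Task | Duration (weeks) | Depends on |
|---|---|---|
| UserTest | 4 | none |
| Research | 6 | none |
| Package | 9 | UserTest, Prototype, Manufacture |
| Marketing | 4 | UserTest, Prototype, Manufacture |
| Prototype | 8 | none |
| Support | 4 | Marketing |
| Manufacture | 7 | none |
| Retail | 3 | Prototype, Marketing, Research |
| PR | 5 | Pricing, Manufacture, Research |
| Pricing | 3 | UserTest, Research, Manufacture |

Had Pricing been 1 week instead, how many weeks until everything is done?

As given, the longest chain is Prototype→Package = 8+9 = 17, so the finish is 17 weeks.
Pricing is off the critical path — its longest chain is 15 weeks, giving 2 of slack.
No other chain overtakes it, so the finish is 17 weeks.

17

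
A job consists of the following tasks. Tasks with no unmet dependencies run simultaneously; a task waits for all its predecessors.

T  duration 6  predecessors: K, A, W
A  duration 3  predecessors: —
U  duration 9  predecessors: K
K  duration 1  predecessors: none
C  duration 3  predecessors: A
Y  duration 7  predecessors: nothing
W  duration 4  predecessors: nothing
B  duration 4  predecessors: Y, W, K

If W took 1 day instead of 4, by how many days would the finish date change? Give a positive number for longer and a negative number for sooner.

0

Actual critical path: Y→B = 7+4 = 11 ⇒ 11 days.
W has 1 day of float (longest path through it is 10).
No other chain overtakes it, so the finish is 11 days.
Change in finish: 11 − 11 = +0 days.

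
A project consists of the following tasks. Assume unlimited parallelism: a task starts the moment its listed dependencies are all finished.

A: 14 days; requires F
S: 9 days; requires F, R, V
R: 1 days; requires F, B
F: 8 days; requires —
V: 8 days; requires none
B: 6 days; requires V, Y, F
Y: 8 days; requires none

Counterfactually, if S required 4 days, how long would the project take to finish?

As given, the longest chain is Y→B→R→S = 8+6+1+9 = 24, so the finish is 24 days.
S is on the critical path; changing it to 4 makes that path 19 days.
Now F→A = 8+14 = 22 is longest, so the finish becomes 22 days.

22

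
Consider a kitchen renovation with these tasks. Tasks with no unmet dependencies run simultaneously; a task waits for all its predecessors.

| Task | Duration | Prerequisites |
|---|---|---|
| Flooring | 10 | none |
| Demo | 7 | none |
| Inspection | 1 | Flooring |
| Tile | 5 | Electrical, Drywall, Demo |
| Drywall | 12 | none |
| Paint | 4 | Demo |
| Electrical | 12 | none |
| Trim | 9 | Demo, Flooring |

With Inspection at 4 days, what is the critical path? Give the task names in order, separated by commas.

Flooring, Trim

Actual critical path: Flooring→Trim = 10+9 = 19 ⇒ 19 days.
The longest path through Inspection is only 11 days, so Inspection has float 8.
That remains the longest chain; total 19 days.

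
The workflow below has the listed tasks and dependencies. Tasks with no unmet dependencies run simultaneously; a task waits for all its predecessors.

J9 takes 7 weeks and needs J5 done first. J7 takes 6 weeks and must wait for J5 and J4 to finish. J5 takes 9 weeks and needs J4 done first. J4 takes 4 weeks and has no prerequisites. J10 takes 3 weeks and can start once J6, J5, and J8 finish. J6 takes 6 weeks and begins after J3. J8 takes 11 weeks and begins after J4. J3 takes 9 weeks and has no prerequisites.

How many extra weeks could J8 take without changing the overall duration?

Critical path: J4→J5→J9 = 4+9+7 = 20, so the finish is 20 weeks.
J8 finishes as early as 15 and must finish by 17.
So J8 can slip 17 − 15 = 2 weeks.

2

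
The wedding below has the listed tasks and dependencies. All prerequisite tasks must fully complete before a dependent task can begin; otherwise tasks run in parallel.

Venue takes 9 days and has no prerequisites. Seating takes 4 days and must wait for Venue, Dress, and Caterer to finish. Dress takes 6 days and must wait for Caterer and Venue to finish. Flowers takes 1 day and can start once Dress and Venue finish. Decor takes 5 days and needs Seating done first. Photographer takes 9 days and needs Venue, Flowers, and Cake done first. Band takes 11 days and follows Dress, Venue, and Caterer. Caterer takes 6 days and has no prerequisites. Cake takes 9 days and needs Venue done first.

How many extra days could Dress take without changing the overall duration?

The longest chain is Venue→Cake→Photographer = 9+9+9 = 27; overall finish 27 days.
The longest chain containing Dress totals 26 days.
Float = 27 − 26 = 1.

1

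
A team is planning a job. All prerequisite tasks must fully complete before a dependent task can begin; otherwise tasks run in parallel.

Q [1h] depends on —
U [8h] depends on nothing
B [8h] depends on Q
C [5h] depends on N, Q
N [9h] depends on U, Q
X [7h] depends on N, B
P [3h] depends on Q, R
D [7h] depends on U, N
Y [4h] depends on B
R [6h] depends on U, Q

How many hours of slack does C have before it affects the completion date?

Critical path: U→N→X = 8+9+7 = 24, so the finish is 24 hours.
The longest chain containing C totals 22 hours.
Slack of C = 19 − 17 = 2 hours.

2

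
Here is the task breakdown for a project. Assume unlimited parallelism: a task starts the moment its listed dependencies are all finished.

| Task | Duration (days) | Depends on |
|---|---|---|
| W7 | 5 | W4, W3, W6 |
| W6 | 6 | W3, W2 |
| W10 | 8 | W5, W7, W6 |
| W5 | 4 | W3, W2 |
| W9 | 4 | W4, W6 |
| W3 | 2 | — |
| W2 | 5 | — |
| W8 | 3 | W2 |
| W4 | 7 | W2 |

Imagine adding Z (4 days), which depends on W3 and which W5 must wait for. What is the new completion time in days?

25

Originally the plan takes 25 days.
With Z inserted, W5 now waits for max(W3, W2, Z).
New critical path: W2→W4→W7→W10 = 5+7+5+8 = 25 ⇒ 25 days.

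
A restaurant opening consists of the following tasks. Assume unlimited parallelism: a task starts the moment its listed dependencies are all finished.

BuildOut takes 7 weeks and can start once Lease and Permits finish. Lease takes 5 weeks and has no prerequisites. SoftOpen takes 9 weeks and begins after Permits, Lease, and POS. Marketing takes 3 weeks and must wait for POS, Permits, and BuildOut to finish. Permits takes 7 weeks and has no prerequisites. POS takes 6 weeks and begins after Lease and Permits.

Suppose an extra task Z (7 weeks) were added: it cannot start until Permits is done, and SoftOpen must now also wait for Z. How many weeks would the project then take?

Originally the project takes 22 weeks.
With Z inserted, SoftOpen now waits for max(Permits, Lease, POS, Z).
New critical path: Permits→Z→SoftOpen = 7+7+9 = 23 ⇒ 23 weeks.

23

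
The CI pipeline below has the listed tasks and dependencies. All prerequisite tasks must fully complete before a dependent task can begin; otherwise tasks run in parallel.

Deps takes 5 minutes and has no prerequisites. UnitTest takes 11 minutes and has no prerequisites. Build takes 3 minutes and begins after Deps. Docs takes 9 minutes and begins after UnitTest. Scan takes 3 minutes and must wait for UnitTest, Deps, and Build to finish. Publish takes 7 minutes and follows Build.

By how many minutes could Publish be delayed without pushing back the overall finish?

5

The longest chain is UnitTest→Docs = 11+9 = 20; overall finish 20 minutes.
Longest path through Publish: 15 minutes (earliest finish 15, latest finish 20).
Float = 20 − 15 = 5.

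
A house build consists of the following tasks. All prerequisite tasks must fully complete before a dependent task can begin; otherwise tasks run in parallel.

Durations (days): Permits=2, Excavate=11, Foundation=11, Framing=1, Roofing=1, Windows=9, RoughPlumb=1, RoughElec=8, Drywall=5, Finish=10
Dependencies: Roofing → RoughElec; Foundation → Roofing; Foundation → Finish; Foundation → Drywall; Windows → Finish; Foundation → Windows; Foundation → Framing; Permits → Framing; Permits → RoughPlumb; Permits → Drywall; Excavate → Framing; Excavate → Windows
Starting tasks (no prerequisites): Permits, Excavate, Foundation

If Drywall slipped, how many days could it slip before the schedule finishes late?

14

Critical path: Excavate→Windows→Finish = 11+9+10 = 30, so the finish is 30 days.
Longest path through Drywall: 16 days (earliest finish 16, latest finish 30).
Float = 30 − 16 = 14.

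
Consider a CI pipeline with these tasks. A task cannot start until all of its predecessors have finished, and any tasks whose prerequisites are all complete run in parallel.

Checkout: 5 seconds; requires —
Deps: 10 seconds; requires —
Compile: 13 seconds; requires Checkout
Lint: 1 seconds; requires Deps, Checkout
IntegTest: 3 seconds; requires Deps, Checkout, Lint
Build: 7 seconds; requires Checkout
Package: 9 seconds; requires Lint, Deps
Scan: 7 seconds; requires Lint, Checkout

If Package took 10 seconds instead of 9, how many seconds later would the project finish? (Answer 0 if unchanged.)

Baseline: Deps→Lint→Package = 10+1+9 = 20 → 20 seconds.
Since Package is critical, the +1 change carries straight to that chain (now 21 seconds).
That remains the longest chain; total 21 seconds.
Change in finish: 21 − 20 = +1 seconds.

1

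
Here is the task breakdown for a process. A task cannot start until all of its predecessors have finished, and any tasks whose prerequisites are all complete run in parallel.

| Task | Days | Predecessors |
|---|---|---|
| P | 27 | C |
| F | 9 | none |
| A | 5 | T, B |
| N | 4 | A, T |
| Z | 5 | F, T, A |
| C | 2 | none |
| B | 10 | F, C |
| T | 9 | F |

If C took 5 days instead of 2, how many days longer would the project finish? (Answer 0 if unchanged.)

3

The binding path is C→P = 2+27 = 29; finish at 29 days.
C is on the critical path; changing it to 5 makes that path 32 days.
No other chain overtakes it, so the finish is 32 days.
Change in finish: 32 − 29 = +3 days.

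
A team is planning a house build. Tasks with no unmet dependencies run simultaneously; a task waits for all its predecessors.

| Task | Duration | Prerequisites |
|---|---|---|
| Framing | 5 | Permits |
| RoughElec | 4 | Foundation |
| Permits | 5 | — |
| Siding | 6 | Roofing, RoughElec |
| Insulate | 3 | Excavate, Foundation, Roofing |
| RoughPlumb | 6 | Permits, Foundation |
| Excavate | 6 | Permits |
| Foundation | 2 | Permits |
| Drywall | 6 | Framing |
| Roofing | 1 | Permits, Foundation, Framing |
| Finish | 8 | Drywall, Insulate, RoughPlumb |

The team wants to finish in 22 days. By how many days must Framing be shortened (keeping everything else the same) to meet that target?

Current finish: 24 days; target: 22.
Framing is on every critical path, so each day cut from Framing cuts the finish by one (this holds down to a finish of 22).
Need 24 − 22 = 2 days off Framing → Framing becomes 3 days, finish becomes 22.

2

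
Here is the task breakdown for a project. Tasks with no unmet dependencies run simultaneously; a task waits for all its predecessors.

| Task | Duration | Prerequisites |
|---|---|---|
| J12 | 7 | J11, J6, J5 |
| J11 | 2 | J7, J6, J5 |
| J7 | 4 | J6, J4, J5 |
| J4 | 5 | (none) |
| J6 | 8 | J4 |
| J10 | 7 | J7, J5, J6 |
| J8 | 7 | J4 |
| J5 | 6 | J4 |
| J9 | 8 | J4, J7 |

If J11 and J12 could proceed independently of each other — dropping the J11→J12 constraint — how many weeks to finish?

25

Original critical path: J4→J6→J7→J11→J12 = 5+8+4+2+7 = 26 ⇒ 26 weeks.
Without J11→J12, J12's earliest start moves from 19 to 13.
After: J4→J6→J7→J9 = 5+8+4+8 = 25 → 25 weeks.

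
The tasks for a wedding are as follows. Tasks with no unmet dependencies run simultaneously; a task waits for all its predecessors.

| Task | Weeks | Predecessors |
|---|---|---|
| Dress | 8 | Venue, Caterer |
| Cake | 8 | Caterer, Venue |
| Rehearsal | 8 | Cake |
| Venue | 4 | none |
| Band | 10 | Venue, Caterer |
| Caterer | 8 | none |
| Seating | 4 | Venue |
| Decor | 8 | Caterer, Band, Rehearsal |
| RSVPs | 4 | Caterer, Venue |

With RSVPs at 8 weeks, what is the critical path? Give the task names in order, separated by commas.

As given, the longest chain is Caterer→Cake→Rehearsal→Decor = 8+8+8+8 = 32, so the finish is 32 weeks.
RSVPs is off the critical path — its longest chain is 12 weeks, giving 20 of slack.
No other chain overtakes it, so the finish is 32 weeks.

Caterer, Cake, Rehearsal, Decor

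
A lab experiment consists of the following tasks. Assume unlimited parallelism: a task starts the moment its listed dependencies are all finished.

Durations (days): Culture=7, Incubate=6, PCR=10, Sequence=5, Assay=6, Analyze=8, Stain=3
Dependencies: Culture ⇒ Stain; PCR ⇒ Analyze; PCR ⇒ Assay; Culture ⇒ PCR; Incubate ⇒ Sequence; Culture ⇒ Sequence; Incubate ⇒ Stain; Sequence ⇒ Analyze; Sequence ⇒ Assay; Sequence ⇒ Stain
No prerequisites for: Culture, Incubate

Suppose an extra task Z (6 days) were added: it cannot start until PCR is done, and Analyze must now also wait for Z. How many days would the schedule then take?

31

Originally the schedule takes 25 days.
With Z inserted, Analyze now waits for max(Sequence, PCR, Z).
New critical path: Culture→PCR→Z→Analyze = 7+10+6+8 = 31 ⇒ 31 days.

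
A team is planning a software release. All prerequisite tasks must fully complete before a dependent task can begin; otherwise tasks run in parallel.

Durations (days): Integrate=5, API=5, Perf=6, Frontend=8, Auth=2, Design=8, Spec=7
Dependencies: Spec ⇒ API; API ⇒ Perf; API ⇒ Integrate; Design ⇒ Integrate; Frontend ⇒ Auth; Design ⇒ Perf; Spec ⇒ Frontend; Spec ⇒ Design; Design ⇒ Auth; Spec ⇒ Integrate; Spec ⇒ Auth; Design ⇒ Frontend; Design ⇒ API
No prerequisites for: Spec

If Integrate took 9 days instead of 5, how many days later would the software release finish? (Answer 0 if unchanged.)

Actual critical path: Spec→Design→API→Perf = 7+8+5+6 = 26 ⇒ 26 days.
Integrate is off the critical path — its longest chain is 25 days, giving 1 of slack.
Now Spec→Design→API→Integrate = 7+8+5+9 = 29 is longest, so the finish becomes 29 days.
Change in finish: 29 − 26 = +3 days.

3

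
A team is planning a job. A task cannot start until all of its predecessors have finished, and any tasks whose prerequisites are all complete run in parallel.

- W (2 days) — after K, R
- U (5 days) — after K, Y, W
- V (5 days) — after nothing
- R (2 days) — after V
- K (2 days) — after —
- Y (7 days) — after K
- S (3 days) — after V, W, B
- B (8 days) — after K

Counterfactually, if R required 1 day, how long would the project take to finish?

14

As given, the longest chain is V→R→W→U = 5+2+2+5 = 14, so the finish is 14 days.
R lies on that path, so at 1 day the path becomes 13 days.
The binding chain switches to K→Y→U = 2+7+5 = 14; finish 14 days.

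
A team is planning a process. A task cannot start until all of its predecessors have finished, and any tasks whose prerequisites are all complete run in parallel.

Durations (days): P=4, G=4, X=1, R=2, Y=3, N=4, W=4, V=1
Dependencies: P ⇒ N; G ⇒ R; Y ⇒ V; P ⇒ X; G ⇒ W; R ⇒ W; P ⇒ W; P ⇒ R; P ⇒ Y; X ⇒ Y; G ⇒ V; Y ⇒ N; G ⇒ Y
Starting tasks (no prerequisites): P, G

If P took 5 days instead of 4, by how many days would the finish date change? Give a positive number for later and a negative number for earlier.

Baseline: P→X→Y→N = 4+1+3+4 = 12 → 12 days.
P lies on that path, so at 5 days the path becomes 13 days.
The critical path is still P→X→Y→N; finish is now 13 days.
Change in finish: 13 − 12 = +1 days.

1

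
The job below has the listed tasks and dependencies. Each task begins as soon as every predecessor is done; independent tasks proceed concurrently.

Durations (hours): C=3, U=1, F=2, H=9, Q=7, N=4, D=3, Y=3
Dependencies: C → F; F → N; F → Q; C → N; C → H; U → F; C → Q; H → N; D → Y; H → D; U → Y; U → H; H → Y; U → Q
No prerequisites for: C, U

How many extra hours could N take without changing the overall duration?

2

Critical path: C→H→D→Y = 3+9+3+3 = 18, so the finish is 18 hours.
N finishes as early as 16 and must finish by 18.
So N can slip 18 − 16 = 2 hours.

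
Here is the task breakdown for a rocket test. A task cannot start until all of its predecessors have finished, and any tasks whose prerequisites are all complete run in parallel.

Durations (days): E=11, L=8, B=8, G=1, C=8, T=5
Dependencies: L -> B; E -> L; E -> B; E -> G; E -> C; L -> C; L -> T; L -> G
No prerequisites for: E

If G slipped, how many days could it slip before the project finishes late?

7

Critical path: E→L→B = 11+8+8 = 27, so the finish is 27 days.
G finishes as early as 20 and must finish by 27.
So G can slip 27 − 20 = 7 days.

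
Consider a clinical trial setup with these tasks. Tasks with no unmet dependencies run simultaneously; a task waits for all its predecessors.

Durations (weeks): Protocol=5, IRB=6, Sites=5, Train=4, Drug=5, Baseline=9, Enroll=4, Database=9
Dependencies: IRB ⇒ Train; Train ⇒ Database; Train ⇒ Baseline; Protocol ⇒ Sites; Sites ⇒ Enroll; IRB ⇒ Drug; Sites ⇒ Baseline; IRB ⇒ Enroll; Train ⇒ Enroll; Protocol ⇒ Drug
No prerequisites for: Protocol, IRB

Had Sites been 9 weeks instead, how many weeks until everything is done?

Critical path before the change: Protocol→Sites→Baseline = 5+5+9 = 19 giving 19 weeks.
Sites is on the critical path; changing it to 9 makes that path 23 weeks.
That remains the longest chain; total 23 weeks.

23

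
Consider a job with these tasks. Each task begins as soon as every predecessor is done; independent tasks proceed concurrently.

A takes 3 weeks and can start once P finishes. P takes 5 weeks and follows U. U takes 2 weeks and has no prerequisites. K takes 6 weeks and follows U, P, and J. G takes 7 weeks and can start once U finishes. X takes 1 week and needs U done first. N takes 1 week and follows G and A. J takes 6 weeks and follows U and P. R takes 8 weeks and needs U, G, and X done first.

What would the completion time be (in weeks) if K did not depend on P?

With the dependency in place, U→P→J→K = 2+5+6+6 = 19 sets the finish at 19 weeks.
Dropping P→K doesn't change K's earliest start (13); another predecessor still binds.
New critical path: U→P→J→K = 2+5+6+6 = 19 ⇒ 19 weeks.

19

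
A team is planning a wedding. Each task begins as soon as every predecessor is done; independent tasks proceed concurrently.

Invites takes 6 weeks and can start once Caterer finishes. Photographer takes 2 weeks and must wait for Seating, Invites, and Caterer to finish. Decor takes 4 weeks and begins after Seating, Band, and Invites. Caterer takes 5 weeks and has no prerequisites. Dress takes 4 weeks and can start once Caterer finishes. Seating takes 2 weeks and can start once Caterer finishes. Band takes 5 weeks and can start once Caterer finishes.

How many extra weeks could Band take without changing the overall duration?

Caterer→Invites→Decor = 5+6+4 = 15 sets the makespan at 15 weeks.
Longest path through Band: 14 weeks (earliest finish 10, latest finish 11).
Float = 15 − 14 = 1.

1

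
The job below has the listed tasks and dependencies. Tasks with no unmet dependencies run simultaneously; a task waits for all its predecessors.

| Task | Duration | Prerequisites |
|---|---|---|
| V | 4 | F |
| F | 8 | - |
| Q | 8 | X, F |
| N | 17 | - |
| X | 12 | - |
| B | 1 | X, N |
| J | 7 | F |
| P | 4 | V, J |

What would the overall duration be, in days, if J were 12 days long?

The binding path is X→Q = 12+8 = 20; finish at 20 days.
J has 1 day of float (longest path through it is 19).
New critical path: F→J→P = 8+12+4 = 24 ⇒ 24 days.

24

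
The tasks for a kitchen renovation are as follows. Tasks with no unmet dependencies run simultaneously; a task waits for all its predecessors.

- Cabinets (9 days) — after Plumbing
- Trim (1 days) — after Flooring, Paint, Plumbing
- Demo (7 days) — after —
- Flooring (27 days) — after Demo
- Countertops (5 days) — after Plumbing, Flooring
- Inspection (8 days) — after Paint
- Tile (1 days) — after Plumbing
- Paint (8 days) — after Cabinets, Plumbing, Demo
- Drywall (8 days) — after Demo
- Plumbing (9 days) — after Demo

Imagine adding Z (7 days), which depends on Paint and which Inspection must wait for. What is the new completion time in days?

48

Originally the kitchen renovation takes 41 days.
With Z inserted, Inspection now waits for max(Paint, Z).
New critical path: Demo→Plumbing→Cabinets→Paint→Z→Inspection = 7+9+9+8+7+8 = 48 ⇒ 48 days.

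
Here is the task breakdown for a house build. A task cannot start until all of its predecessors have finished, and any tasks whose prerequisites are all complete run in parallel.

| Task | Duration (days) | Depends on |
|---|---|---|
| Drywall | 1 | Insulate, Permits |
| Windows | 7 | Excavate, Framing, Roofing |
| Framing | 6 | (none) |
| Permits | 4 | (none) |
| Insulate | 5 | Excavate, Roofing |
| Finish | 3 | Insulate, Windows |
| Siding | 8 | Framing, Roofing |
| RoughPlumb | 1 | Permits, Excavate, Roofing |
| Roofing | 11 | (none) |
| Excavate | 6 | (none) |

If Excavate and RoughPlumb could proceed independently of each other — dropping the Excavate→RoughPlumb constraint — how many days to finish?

21

With the dependency in place, Roofing→Windows→Finish = 11+7+3 = 21 sets the finish at 21 days.
Dropping Excavate→RoughPlumb doesn't change RoughPlumb's earliest start (11); another predecessor still binds.
The longest chain is now Roofing→Windows→Finish = 11+7+3 = 21, so the house build takes 21 days.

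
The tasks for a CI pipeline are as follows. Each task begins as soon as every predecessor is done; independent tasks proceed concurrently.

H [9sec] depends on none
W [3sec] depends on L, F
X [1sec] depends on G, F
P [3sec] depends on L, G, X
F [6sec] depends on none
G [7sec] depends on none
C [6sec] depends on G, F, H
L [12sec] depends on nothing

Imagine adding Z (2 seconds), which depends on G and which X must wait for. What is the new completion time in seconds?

15

Originally the plan takes 15 seconds.
With Z inserted, X now waits for max(G, F, Z).
New critical path: L→W = 12+3 = 15 ⇒ 15 seconds.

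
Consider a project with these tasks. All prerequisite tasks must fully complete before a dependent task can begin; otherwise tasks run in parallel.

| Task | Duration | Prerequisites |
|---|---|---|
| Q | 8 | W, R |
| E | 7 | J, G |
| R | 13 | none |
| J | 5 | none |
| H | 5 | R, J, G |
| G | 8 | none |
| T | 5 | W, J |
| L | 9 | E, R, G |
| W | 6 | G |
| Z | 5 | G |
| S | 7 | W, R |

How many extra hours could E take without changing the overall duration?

G→E→L = 8+7+9 = 24 sets the makespan at 24 hours.
E finishes as early as 15 and must finish by 15.
Float = 24 − 24 = 0.

0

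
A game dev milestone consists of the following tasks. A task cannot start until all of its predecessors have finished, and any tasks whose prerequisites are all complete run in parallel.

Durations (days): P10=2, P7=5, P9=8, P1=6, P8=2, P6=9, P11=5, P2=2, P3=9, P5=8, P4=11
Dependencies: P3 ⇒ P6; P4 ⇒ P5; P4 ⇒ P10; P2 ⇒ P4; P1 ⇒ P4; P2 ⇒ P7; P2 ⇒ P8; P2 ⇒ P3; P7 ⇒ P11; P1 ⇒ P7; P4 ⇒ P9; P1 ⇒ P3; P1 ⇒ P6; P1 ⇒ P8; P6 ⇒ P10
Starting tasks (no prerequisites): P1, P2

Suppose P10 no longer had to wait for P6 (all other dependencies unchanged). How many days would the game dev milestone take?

25

Before: longest chain P1→P3→P6→P10 = 6+9+9+2 = 26, finish 26.
Without P6→P10, P10's earliest start moves from 24 to 17.
After: P1→P4→P5 = 6+11+8 = 25 → 25 days.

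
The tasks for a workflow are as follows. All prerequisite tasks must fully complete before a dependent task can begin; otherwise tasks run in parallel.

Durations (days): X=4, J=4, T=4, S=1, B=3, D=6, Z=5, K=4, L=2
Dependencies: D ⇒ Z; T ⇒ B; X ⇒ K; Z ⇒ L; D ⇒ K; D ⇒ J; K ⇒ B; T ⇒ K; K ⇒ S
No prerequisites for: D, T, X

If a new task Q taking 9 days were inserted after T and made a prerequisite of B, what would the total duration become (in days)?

Originally the schedule takes 13 days.
With Q inserted, B now waits for max(K, T, Q).
New critical path: T→Q→B = 4+9+3 = 16 ⇒ 16 days.

16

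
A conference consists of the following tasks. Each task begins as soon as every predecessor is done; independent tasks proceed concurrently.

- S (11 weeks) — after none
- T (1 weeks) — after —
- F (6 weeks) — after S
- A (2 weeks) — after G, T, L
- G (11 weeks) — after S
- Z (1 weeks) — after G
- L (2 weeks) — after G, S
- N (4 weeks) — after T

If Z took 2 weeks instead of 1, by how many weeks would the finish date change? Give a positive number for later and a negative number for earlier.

0

Critical path before the change: S→G→L→A = 11+11+2+2 = 26 giving 26 weeks.
Z has 3 weeks of float (longest path through it is 23).
The critical path is still S→G→L→A; finish is now 26 weeks.
Change in finish: 26 − 26 = +0 weeks.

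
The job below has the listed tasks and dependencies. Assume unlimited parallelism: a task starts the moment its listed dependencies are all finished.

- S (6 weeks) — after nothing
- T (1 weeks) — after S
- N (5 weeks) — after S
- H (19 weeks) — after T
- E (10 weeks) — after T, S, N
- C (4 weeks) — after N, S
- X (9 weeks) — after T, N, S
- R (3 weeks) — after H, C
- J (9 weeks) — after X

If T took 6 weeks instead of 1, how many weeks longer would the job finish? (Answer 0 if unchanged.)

Critical path before the change: S→T→H→R = 6+1+19+3 = 29 giving 29 weeks.
T lies on that path, so at 6 weeks the path becomes 34 weeks.
That remains the longest chain; total 34 weeks.
Change in finish: 34 − 29 = +5 weeks.

5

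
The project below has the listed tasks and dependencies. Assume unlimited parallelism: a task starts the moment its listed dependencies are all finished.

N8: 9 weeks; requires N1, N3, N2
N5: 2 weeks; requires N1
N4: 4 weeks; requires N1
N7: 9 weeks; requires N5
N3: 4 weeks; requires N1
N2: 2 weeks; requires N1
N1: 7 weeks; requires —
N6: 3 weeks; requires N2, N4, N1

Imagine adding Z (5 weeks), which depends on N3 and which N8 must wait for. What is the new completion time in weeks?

25

Originally the plan takes 20 weeks.
With Z inserted, N8 now waits for max(N1, N3, N2, Z).
New critical path: N1→N3→Z→N8 = 7+4+5+9 = 25 ⇒ 25 weeks.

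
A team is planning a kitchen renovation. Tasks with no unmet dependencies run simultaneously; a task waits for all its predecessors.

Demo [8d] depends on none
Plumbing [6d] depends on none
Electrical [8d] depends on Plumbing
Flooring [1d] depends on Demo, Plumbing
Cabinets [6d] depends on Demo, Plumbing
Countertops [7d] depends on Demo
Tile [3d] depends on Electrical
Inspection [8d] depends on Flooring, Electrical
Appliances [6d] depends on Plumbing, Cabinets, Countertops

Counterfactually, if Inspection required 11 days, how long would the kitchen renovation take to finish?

The binding path is Plumbing→Electrical→Inspection = 6+8+8 = 22; finish at 22 days.
Since Inspection is critical, the +3 change carries straight to that chain (now 25 days).
That remains the longest chain; total 25 days.

25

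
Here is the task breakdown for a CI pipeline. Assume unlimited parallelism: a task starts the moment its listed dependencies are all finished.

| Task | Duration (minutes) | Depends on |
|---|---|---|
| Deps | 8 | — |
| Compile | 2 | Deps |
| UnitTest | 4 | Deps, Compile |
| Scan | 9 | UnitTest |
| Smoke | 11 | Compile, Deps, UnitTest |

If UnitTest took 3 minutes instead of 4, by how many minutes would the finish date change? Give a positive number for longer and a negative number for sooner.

-1

Critical path before the change: Deps→Compile→UnitTest→Smoke = 8+2+4+11 = 25 giving 25 minutes.
UnitTest lies on that path, so at 3 minutes the path becomes 24 minutes.
The critical path is still Deps→Compile→UnitTest→Smoke; finish is now 24 minutes.
Change in finish: 24 − 25 = -1 minutes.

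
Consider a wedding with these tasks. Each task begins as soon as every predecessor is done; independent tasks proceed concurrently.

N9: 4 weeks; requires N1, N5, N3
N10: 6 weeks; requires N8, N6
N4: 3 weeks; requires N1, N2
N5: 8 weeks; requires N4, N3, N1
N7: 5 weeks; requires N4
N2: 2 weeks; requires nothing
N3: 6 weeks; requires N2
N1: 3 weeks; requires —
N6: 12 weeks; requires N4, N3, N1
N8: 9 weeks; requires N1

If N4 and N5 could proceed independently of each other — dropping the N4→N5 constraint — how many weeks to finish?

Before: longest chain N2→N3→N6→N10 = 2+6+12+6 = 26, finish 26.
Dropping N4→N5 doesn't change N5's earliest start (8); another predecessor still binds.
The longest chain is now N2→N3→N6→N10 = 2+6+12+6 = 26, so the job takes 26 weeks.

26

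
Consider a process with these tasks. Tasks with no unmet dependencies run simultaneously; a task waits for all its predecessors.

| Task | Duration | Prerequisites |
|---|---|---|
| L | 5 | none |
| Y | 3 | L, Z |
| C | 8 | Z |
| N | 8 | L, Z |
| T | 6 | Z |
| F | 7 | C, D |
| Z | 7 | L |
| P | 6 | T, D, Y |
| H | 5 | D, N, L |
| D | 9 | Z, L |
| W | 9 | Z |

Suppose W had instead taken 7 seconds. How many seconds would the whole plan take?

Actual critical path: L→Z→D→F = 5+7+9+7 = 28 ⇒ 28 seconds.
W is off the critical path — its longest chain is 21 seconds, giving 7 of slack.
No other chain overtakes it, so the finish is 28 seconds.

28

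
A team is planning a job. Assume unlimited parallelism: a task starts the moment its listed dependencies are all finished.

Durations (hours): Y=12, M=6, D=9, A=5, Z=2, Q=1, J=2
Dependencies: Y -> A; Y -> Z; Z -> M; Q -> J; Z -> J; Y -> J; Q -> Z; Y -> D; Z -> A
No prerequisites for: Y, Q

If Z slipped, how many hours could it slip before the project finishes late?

Critical path: Y→D = 12+9 = 21, so the finish is 21 hours.
Z finishes as early as 14 and must finish by 15.
So Z can slip 15 − 14 = 1 hour.

1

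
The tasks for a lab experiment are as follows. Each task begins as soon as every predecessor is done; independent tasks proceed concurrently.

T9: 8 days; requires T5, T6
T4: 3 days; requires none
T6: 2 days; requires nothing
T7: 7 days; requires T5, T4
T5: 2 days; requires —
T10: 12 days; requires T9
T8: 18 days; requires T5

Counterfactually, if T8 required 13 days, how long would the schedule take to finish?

Critical path before the change: T5→T9→T10 = 2+8+12 = 22 giving 22 days.
T8 has 2 days of float (longest path through it is 20).
That remains the longest chain; total 22 days.

22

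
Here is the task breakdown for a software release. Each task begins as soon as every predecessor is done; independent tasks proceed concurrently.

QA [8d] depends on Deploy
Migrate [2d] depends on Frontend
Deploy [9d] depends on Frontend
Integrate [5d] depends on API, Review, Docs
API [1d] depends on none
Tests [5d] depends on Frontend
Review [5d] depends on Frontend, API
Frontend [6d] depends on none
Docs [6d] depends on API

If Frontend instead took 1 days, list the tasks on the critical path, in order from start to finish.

As given, the longest chain is Frontend→Deploy→QA = 6+9+8 = 23, so the finish is 23 days.
Since Frontend is critical, the -5 change carries straight to that chain (now 18 days).
The critical path is still Frontend→Deploy→QA; finish is now 18 days.

Frontend, Deploy, QA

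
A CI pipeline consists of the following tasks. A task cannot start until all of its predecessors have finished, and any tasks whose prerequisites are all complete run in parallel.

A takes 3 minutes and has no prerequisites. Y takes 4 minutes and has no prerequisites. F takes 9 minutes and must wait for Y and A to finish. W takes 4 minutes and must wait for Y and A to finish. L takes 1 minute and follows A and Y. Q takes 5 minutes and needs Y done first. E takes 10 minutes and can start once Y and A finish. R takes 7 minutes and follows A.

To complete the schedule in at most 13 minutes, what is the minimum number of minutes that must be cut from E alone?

Current finish: 14 minutes; target: 13.
E is on every critical path, so each minute cut from E cuts the finish by one (this holds down to a finish of 13).
Need 14 − 13 = 1 minute off E → E becomes 9 minutes, finish becomes 13.

1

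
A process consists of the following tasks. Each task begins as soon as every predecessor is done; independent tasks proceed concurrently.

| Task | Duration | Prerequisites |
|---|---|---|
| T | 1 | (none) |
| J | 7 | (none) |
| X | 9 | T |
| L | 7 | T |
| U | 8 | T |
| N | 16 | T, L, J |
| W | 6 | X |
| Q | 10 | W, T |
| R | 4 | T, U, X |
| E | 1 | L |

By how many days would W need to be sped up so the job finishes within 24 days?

2

Current finish: 26 days; target: 24.
W is on every critical path, so each day cut from W cuts the finish by one (this holds down to a finish of 24).
Need 26 − 24 = 2 days off W → W becomes 4 days, finish becomes 24.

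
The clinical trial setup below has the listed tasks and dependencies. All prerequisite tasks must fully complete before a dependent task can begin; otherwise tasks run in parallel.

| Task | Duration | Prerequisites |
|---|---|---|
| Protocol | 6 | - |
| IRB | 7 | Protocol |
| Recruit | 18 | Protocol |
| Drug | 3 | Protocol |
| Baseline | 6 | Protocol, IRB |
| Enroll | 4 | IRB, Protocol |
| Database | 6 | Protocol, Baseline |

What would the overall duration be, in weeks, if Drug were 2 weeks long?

25

Baseline: Protocol→IRB→Baseline→Database = 6+7+6+6 = 25 → 25 weeks.
The longest path through Drug is only 9 weeks, so Drug has float 16.
That remains the longest chain; total 25 weeks.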